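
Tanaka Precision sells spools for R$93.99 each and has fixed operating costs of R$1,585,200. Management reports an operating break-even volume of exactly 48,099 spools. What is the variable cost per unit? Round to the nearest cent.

Contribution per unit must be FC / Q = R$1,585,200 / 48,099 = R$32.9570.
Hence VC = price − CM = R$93.99 − R$32.9570 = R$61.03.

R$61.03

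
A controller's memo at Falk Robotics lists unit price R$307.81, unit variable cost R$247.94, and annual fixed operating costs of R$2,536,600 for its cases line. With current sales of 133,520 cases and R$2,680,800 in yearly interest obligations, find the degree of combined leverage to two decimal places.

2.88

At 133,520 units, contribution = 133,520 × R$59.87 = R$7,993,842.40.
EBIT = R$7,993,842.40 − R$2,536,600 = R$5,457,242.40. Interest = R$2,680,800.00, so EBIT − I = R$2,776,442.40.
DCL = contribution ÷ (EBIT − I) = R$7,993,842.40 ÷ R$2,776,442.40 = 2.8792.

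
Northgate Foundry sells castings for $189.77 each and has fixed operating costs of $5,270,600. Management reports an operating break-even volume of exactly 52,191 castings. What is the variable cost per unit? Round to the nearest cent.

$88.78

At break-even, FC = Q × (P − VC), so P − VC = $5,270,600 ÷ 52,191 = $100.9868.
Hence VC = price − CM = $189.77 − $100.9868 = $88.78.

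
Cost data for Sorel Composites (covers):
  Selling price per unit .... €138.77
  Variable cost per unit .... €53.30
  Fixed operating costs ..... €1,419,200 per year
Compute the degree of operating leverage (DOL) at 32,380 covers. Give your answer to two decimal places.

Contribution at this volume is 32,380 × €85.47 = €2,767,518.60.
Operating income = contribution − fixed costs = €2,767,518.60 − €1,419,200 = €1,348,318.60.
So DOL = total CM / EBIT = €2,767,518.60 / €1,348,318.60 = 2.0526.

2.05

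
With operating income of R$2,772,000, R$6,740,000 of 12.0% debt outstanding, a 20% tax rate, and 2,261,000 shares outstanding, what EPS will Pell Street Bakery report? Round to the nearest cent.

R$0.69

Interest = R$808,800.00, so EBT = R$2,772,000 − R$808,800.00 = R$1,963,200.00.
Net income = R$1,963,200.00 × (1 − 0.20) = R$1,570,560.00.
EPS = R$1,570,560.00 ÷ 2,261,000 = R$0.69.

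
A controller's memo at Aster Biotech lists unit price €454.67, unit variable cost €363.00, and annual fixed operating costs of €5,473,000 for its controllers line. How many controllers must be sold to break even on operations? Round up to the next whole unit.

Unit CM = price − variable cost = €454.67 − €363.00 = €91.67.
Break-even Q = €5,473,000 / €91.67 = 59,703.28 → 59,704 controllers.

59,704 controllers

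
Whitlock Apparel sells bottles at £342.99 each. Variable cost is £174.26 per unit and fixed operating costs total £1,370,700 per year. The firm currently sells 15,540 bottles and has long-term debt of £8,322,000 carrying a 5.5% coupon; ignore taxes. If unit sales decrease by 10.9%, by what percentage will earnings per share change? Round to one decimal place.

-36.0%

At 15,540 units, contribution = 15,540 × £168.73 = £2,622,064.20.
Operating income = contribution − fixed costs = £2,622,064.20 − £1,370,700 = £1,251,364.20.
Interest = £457,710.00, so EBIT − I = £793,654.20.
Degree of combined leverage = contribution ÷ (EBIT − I) = £2,622,064.20 ÷ £793,654.20 = 3.3038.
%ΔEPS = DCL × %ΔSales = 3.3038 × -10.9% = -36.0%.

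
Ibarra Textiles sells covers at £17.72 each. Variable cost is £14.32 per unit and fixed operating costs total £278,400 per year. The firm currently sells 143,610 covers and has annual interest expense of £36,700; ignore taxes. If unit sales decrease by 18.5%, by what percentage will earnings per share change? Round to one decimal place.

Total contribution margin = 143,610 × £3.40 = £488,274.00.
Subtracting fixed costs: EBIT = £488,274.00 − £278,400 = £209,874.00.
Interest = £36,700.00, so EBIT − I = £173,174.00.
Degree of combined leverage = contribution ÷ (EBIT − I) = £488,274.00 ÷ £173,174.00 = 2.8196.
%ΔEPS = DCL × %ΔSales = 2.8196 × -18.5% = -52.2%.

-52.2%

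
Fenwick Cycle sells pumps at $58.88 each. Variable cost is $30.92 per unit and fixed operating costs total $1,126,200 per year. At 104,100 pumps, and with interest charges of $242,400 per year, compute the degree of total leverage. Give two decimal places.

Contribution at this volume is 104,100 × $27.96 = $2,910,636.00.
EBIT = $2,910,636.00 − $1,126,200 = $1,784,436.00. Interest = $242,400.00, so EBIT − I = $1,542,036.00.
Degree of total leverage = total CM / (EBIT − interest) = $2,910,636.00 / $1,542,036.00 = 1.8875.

1.89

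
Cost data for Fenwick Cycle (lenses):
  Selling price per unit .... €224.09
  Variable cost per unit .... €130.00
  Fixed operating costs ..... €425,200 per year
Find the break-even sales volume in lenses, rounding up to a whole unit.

Unit CM = price − variable cost = €224.09 − €130.00 = €94.09.
Units to break even: €425,200 ÷ €94.09 = 4,519.08, rounded up to 4,520.

4,520 lenses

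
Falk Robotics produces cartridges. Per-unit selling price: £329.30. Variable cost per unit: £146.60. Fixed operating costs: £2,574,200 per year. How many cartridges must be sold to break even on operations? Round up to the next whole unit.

Contribution margin per unit = £329.30 − £146.60 = £182.70.
Break-even Q = £2,574,200 / £182.70 = 14,089.76 → 14,090 cartridges.

14,090 cartridges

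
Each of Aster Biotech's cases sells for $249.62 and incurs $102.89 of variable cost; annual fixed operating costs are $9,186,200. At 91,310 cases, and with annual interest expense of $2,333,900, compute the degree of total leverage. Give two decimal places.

Total contribution margin = 91,310 × $146.73 = $13,397,916.30.
Subtracting fixed costs: EBIT = $13,397,916.30 − $9,186,200 = $4,211,716.30. Interest = $2,333,900.00, so EBIT − I = $1,877,816.30.
DCL = contribution ÷ (EBIT − I) = $13,397,916.30 ÷ $1,877,816.30 = 7.1348.

7.13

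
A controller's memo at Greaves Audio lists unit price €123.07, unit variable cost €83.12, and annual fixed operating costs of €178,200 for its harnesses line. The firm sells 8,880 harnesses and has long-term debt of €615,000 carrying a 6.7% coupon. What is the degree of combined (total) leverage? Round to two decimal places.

2.62

At 8,880 units, contribution = 8,880 × €39.95 = €354,756.00.
Operating income = contribution − fixed costs = €354,756.00 − €178,200 = €176,556.00. Interest = €41,205.00.
DOL = €354,756.00 ÷ €176,556.00 = 2.0093; DFL = €176,556.00 ÷ €135,351.00 = 1.3044.
Combined leverage = 2.0093 × 1.3044 = 2.6209.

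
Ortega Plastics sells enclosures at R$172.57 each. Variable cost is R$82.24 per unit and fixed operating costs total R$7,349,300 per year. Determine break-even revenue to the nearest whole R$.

R$14,040,393

CM per unit = R$172.57 − R$82.24 = R$90.33; CM ratio = R$90.33 / R$172.57 = 0.5234.
Break-even sales = FC ÷ CM ratio = R$7,349,300 × R$172.57 / R$90.33 = R$14,040,393.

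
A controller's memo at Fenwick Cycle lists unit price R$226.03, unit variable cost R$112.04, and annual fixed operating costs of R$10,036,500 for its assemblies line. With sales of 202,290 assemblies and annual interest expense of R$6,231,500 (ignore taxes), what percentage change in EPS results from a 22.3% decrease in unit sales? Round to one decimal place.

-75.7%

Contribution at this volume is 202,290 × R$113.99 = R$23,059,037.10.
Operating income = contribution − fixed costs = R$23,059,037.10 − R$10,036,500 = R$13,022,537.10.
Interest = R$6,231,500.00, so EBIT − I = R$6,791,037.10.
DCL = total CM / (EBIT − I) = R$23,059,037.10 / R$6,791,037.10 = 3.3955.
EPS therefore changes by 3.3955 × (-22.3%) = -75.7%.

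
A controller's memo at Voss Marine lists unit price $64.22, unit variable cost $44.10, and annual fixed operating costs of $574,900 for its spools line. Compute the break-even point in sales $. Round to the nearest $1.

$1,834,994

CM per unit = $64.22 − $44.10 = $20.12; CM ratio = $20.12 / $64.22 = 0.3133.
Break-even sales = FC ÷ CM ratio = $574,900 × $64.22 / $20.12 = $1,834,994.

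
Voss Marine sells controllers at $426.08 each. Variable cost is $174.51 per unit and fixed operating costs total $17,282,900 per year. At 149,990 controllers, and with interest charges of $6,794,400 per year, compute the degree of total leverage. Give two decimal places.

At 149,990 units, contribution = 149,990 × $251.57 = $37,732,984.30.
Operating income = contribution − fixed costs = $37,732,984.30 − $17,282,900 = $20,450,084.30. Interest = $6,794,400.00.
DOL = $37,732,984.30 ÷ $20,450,084.30 = 1.8451; DFL = $20,450,084.30 ÷ $13,655,684.30 = 1.4976.
DCL = DOL × DFL = 1.8451 × 1.4976 = 2.7632.

2.76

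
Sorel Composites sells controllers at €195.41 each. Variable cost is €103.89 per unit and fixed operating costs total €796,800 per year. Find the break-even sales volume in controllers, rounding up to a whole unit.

8,707 controllers

Each unit contributes €195.41 − €103.89 = €91.52.
Break-even volume = fixed costs ÷ CM per unit = €796,800 ÷ €91.52 = 8,706.29, so 8,707 controllers.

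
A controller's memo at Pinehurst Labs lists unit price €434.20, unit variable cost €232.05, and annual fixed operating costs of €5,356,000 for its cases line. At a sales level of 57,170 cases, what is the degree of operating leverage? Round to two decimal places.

Contribution at this volume is 57,170 × €202.15 = €11,556,915.50.
Subtracting fixed costs: EBIT = €11,556,915.50 − €5,356,000 = €6,200,915.50.
So DOL = total CM / EBIT = €11,556,915.50 / €6,200,915.50 = 1.8637.

1.86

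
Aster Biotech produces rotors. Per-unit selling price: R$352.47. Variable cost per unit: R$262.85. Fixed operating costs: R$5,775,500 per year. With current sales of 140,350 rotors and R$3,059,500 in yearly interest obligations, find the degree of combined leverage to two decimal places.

Total contribution margin = 140,350 × R$89.62 = R$12,578,167.00.
Subtracting fixed costs: EBIT = R$12,578,167.00 − R$5,775,500 = R$6,802,667.00. Interest = R$3,059,500.00, so EBIT − I = R$3,743,167.00.
DCL = contribution ÷ (EBIT − I) = R$12,578,167.00 ÷ R$3,743,167.00 = 3.3603.

3.36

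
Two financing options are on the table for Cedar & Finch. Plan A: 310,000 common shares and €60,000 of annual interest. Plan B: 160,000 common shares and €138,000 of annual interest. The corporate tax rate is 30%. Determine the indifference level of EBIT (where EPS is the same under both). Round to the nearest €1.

€221,200

Set EPS_A = EPS_B: (EBIT − €60,000)(1 − 0.30) ÷ 310,000 = (EBIT − €138,000)(1 − 0.30) ÷ 160,000.
Cancelling (1 − t) and cross-multiplying: 160,000·(EBIT − 60,000) = 310,000·(EBIT − 138,000).
EBIT × (310,000 − 160,000) = 138,000 × 310,000 − 60,000 × 160,000 = 33,180,000,000, so EBIT = 33,180,000,000 ÷ 150,000 = 221,200.00.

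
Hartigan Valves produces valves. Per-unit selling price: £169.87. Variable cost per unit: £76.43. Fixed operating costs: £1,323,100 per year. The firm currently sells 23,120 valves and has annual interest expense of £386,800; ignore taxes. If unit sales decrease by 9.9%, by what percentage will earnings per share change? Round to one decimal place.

Total contribution margin = 23,120 × £93.44 = £2,160,332.80.
Subtracting fixed costs: EBIT = £2,160,332.80 − £1,323,100 = £837,232.80.
Interest = £386,800.00, so EBIT − I = £450,432.80.
Degree of combined leverage = contribution ÷ (EBIT − I) = £2,160,332.80 ÷ £450,432.80 = 4.7961.
EPS therefore changes by 4.7961 × (-9.9%) = -47.5%.

-47.5%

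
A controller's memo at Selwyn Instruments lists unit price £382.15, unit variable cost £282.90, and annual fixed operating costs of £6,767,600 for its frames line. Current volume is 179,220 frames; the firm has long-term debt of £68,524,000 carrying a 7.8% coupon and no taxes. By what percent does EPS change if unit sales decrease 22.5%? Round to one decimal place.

-70.5%

At 179,220 units, contribution = 179,220 × £99.25 = £17,787,585.00.
EBIT = £17,787,585.00 − £6,767,600 = £11,019,985.00.
After interest of £5,344,872.00, pre-tax earnings = £5,675,113.00.
Degree of combined leverage = contribution ÷ (EBIT − I) = £17,787,585.00 ÷ £5,675,113.00 = 3.1343.
EPS therefore changes by 3.1343 × (-22.5%) = -70.5%.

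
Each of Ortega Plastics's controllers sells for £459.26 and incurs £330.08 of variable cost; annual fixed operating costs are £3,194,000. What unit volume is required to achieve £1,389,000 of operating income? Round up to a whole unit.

35,478 controllers

Unit CM = price − variable cost = £459.26 − £330.08 = £129.18.
Required volume = (fixed costs + target profit) ÷ CM = (£3,194,000 + £1,389,000) ÷ £129.18 = 35,477.63, so 35,478 controllers.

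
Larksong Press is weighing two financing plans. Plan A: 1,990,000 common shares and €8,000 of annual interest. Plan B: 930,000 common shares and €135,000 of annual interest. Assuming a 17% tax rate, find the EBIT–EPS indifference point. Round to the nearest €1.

Set EPS_A = EPS_B: (EBIT − €8,000)(1 − 0.17) ÷ 1,990,000 = (EBIT − €135,000)(1 − 0.17) ÷ 930,000.
The (1 − t) factor cancels: (EBIT − 8,000) × 930,000 = (EBIT − 135,000) × 1,990,000.
Solving, EBIT = (135,000·1,990,000 − 8,000·930,000) / (1,990,000 − 930,000) = 261,210,000,000 / 1,060,000 = 246,424.53.

€246,425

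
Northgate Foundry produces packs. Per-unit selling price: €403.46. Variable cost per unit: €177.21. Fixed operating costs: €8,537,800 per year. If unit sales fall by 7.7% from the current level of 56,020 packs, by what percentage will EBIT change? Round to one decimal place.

-23.6%

Total contribution margin = 56,020 × €226.25 = €12,674,525.00.
Operating income = contribution − fixed costs = €12,674,525.00 − €8,537,800 = €4,136,725.00.
DOL = contribution ÷ EBIT = €12,674,525.00 ÷ €4,136,725.00 = 3.0639.
So EBIT moves 3.0639 × (-7.7%) = -23.6%.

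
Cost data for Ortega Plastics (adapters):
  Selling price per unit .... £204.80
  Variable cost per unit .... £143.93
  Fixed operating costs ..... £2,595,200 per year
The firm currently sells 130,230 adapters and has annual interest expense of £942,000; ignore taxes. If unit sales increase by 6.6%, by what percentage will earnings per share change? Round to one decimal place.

At 130,230 units, contribution = 130,230 × £60.87 = £7,927,100.10.
EBIT = £7,927,100.10 − £2,595,200 = £5,331,900.10.
Interest = £942,000.00, so EBIT − I = £4,389,900.10.
DCL = total CM / (EBIT − I) = £7,927,100.10 / £4,389,900.10 = 1.8058.
EPS therefore changes by 1.8058 × (+6.6%) = +11.9%.

+11.9%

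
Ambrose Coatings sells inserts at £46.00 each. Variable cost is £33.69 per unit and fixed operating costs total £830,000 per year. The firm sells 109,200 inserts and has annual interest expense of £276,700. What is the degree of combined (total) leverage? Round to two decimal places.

Contribution at this volume is 109,200 × £12.31 = £1,344,252.00.
Operating income = contribution − fixed costs = £1,344,252.00 − £830,000 = £514,252.00. Interest = £276,700.00.
DOL = £1,344,252.00 ÷ £514,252.00 = 2.6140; DFL = £514,252.00 ÷ £237,552.00 = 2.1648.
Combined leverage = 2.6140 × 2.1648 = 5.6588.

5.66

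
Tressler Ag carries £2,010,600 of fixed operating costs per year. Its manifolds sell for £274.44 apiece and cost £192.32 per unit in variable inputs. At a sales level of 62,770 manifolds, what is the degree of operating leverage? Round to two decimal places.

1.64

At 62,770 units, contribution = 62,770 × £82.12 = £5,154,672.40.
Subtracting fixed costs: EBIT = £5,154,672.40 − £2,010,600 = £3,144,072.40.
DOL = contribution ÷ EBIT = £5,154,672.40 ÷ £3,144,072.40 = 1.6395.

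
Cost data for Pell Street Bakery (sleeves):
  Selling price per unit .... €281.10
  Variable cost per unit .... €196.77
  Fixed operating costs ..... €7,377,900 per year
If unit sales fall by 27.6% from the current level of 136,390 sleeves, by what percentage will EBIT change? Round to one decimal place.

-77.0%

Contribution at this volume is 136,390 × €84.33 = €11,501,768.70.
Operating income = contribution − fixed costs = €11,501,768.70 − €7,377,900 = €4,123,868.70.
DOL = contribution ÷ EBIT = €11,501,768.70 ÷ €4,123,868.70 = 2.7891.
So EBIT moves 2.7891 × (-27.6%) = -77.0%.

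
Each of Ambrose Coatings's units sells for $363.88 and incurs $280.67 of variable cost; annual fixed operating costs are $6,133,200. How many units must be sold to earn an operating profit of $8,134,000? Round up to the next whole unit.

171,461 units

Unit CM = price − variable cost = $363.88 − $280.67 = $83.21.
Units = (FC + target) / CM = ($6,133,200 + $8,134,000) / $83.21 = 171,460.16, so 171,461 units.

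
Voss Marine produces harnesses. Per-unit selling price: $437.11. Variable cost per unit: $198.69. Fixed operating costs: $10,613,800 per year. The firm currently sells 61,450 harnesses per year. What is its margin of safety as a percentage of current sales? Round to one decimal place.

Each unit contributes $437.11 − $198.69 = $238.42. Break-even units = $10,613,800 ÷ $238.42 = 44,517.24; break-even revenue = 44,517.24 × $437.11 = $19,458,930.11.
Current sales = 61,450 × $437.11 = $26,860,409.50.
Margin of safety = ($26,860,409.50 − $19,458,930.11) ÷ $26,860,409.50 = 27.6%.

27.6%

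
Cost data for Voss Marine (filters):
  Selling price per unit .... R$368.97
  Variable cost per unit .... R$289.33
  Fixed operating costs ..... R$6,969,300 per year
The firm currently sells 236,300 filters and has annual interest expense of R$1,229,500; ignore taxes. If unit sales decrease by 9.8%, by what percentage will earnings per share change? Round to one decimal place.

Contribution at this volume is 236,300 × R$79.64 = R$18,818,932.00.
Operating income = contribution − fixed costs = R$18,818,932.00 − R$6,969,300 = R$11,849,632.00.
After interest of R$1,229,500.00, pre-tax earnings = R$10,620,132.00.
DCL = total CM / (EBIT − I) = R$18,818,932.00 / R$10,620,132.00 = 1.7720.
%ΔEPS = DCL × %ΔSales = 1.7720 × -9.8% = -17.4%.

-17.4%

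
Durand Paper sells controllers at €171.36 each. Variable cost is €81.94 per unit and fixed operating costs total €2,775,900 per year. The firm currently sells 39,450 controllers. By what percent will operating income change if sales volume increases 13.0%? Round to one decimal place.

+61.0%

Contribution at this volume is 39,450 × €89.42 = €3,527,619.00.
Operating income = contribution − fixed costs = €3,527,619.00 − €2,775,900 = €751,719.00.
Degree of operating leverage = €3,527,619.00 / €751,719.00 = 4.6927.
Operating income changes by 4.6927 × +13.0% = +61.0%.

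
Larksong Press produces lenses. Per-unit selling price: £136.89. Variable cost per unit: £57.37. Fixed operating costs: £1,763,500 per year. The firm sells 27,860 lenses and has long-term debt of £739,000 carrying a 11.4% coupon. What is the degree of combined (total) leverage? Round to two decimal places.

6.03

Contribution at this volume is 27,860 × £79.52 = £2,215,427.20.
EBIT = £2,215,427.20 − £1,763,500 = £451,927.20. Interest = £84,246.00, so EBIT − I = £367,681.20.
DCL = contribution ÷ (EBIT − I) = £2,215,427.20 ÷ £367,681.20 = 6.0254.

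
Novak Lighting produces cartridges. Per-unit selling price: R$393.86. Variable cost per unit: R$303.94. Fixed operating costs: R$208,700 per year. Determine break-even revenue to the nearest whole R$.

Contribution margin per unit = R$393.86 − R$303.94 = R$89.92, a CM ratio of R$89.92 ÷ R$393.86 = 0.2283.
Break-even sales = FC ÷ CM ratio = R$208,700 × R$393.86 / R$89.92 = R$914,130.

R$914,130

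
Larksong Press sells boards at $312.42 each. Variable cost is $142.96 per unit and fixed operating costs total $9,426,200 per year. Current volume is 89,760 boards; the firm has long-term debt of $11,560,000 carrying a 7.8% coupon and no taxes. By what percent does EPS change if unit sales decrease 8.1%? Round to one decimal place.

-25.2%

At 89,760 units, contribution = 89,760 × $169.46 = $15,210,729.60.
Subtracting fixed costs: EBIT = $15,210,729.60 − $9,426,200 = $5,784,529.60.
After interest of $901,680.00, pre-tax earnings = $4,882,849.60.
Degree of combined leverage = contribution ÷ (EBIT − I) = $15,210,729.60 ÷ $4,882,849.60 = 3.1151.
%ΔEPS = DCL × %ΔSales = 3.1151 × -8.1% = -25.2%.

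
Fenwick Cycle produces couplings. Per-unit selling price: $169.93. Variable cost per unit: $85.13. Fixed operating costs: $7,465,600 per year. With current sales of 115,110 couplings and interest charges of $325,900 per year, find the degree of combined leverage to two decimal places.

At 115,110 units, contribution = 115,110 × $84.80 = $9,761,328.00.
EBIT = $9,761,328.00 − $7,465,600 = $2,295,728.00. Interest = $325,900.00, so EBIT − I = $1,969,828.00.
DCL = contribution ÷ (EBIT − I) = $9,761,328.00 ÷ $1,969,828.00 = 4.9554.

4.96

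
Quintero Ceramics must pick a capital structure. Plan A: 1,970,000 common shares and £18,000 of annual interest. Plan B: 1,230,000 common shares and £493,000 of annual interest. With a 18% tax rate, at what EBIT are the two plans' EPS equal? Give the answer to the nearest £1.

Set EPS_A = EPS_B: (EBIT − £18,000)(1 − 0.18) ÷ 1,970,000 = (EBIT − £493,000)(1 − 0.18) ÷ 1,230,000.
Cancelling (1 − t) and cross-multiplying: 1,230,000·(EBIT − 18,000) = 1,970,000·(EBIT − 493,000).
Solving, EBIT = (493,000·1,970,000 − 18,000·1,230,000) / (1,970,000 − 1,230,000) = 949,070,000,000 / 740,000 = 1,282,527.03.

£1,282,527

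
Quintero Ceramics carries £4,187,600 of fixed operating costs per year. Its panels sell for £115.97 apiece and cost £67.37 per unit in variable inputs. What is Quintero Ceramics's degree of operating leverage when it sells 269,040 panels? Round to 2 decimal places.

1.47

Total contribution margin = 269,040 × £48.60 = £13,075,344.00.
Operating income = contribution − fixed costs = £13,075,344.00 − £4,187,600 = £8,887,744.00.
DOL = contribution ÷ EBIT = £13,075,344.00 ÷ £8,887,744.00 = 1.4712.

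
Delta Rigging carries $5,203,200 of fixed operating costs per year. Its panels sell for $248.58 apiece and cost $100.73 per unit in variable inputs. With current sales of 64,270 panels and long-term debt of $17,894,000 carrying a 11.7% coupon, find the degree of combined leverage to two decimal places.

4.31

At 64,270 units, contribution = 64,270 × $147.85 = $9,502,319.50.
Subtracting fixed costs: EBIT = $9,502,319.50 − $5,203,200 = $4,299,119.50. Interest = $2,093,598.00, so EBIT − I = $2,205,521.50.
DCL = contribution ÷ (EBIT − I) = $9,502,319.50 ÷ $2,205,521.50 = 4.3084.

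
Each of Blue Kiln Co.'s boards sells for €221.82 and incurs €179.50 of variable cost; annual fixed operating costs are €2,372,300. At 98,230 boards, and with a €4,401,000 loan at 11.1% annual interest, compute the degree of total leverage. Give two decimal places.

3.21

Contribution at this volume is 98,230 × €42.32 = €4,157,093.60.
Operating income = contribution − fixed costs = €4,157,093.60 − €2,372,300 = €1,784,793.60. Interest = €488,511.00.
DOL = €4,157,093.60 ÷ €1,784,793.60 = 2.3292; DFL = €1,784,793.60 ÷ €1,296,282.60 = 1.3769.
Combined leverage = 2.3292 × 1.3769 = 3.2071.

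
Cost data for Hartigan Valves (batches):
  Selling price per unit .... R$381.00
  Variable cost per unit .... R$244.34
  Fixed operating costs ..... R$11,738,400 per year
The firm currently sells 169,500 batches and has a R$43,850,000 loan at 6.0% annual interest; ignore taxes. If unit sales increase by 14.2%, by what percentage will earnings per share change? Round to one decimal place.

+37.4%

Contribution at this volume is 169,500 × R$136.66 = R$23,163,870.00.
EBIT = R$23,163,870.00 − R$11,738,400 = R$11,425,470.00.
After interest of R$2,631,000.00, pre-tax earnings = R$8,794,470.00.
DCL = total CM / (EBIT − I) = R$23,163,870.00 / R$8,794,470.00 = 2.6339.
%ΔEPS = DCL × %ΔSales = 2.6339 × +14.2% = +37.4%.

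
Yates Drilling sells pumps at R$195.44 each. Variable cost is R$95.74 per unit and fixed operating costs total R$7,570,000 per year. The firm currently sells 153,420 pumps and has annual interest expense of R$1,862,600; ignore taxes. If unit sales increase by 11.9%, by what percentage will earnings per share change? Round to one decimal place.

At 153,420 units, contribution = 153,420 × R$99.70 = R$15,295,974.00.
Subtracting fixed costs: EBIT = R$15,295,974.00 − R$7,570,000 = R$7,725,974.00.
Interest = R$1,862,600.00, so EBIT − I = R$5,863,374.00.
DCL = total CM / (EBIT − I) = R$15,295,974.00 / R$5,863,374.00 = 2.6087.
%ΔEPS = DCL × %ΔSales = 2.6087 × +11.9% = +31.0%.

+31.0%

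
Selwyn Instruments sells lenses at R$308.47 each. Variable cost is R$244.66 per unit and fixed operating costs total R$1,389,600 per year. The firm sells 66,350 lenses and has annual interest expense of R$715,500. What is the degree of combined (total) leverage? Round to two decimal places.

Total contribution margin = 66,350 × R$63.81 = R$4,233,793.50.
EBIT = R$4,233,793.50 − R$1,389,600 = R$2,844,193.50. Interest = R$715,500.00.
DOL = R$4,233,793.50 ÷ R$2,844,193.50 = 1.4886; DFL = R$2,844,193.50 ÷ R$2,128,693.50 = 1.3361.
Combined leverage = 1.4886 × 1.3361 = 1.9889.

1.99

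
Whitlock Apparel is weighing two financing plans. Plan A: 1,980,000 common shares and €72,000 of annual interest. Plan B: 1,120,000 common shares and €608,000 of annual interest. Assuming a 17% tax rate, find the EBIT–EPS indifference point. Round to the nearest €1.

€1,306,047

Set EPS_A = EPS_B: (EBIT − €72,000)(1 − 0.17) ÷ 1,980,000 = (EBIT − €608,000)(1 − 0.17) ÷ 1,120,000.
The (1 − t) factor cancels: (EBIT − 72,000) × 1,120,000 = (EBIT − 608,000) × 1,980,000.
Solving, EBIT = (608,000·1,980,000 − 72,000·1,120,000) / (1,980,000 − 1,120,000) = 1,123,200,000,000 / 860,000 = 1,306,046.51.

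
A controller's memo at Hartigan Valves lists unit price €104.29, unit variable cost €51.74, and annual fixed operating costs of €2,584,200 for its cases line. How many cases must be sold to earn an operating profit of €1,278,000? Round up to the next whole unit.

73,496 cases

Each unit contributes €104.29 − €51.74 = €52.55.
Need Q such that Q × €52.55 − €2,584,200 = €1,278,000, i.e. Q = €3,862,200 / €52.55 = 73,495.72 → 73,496.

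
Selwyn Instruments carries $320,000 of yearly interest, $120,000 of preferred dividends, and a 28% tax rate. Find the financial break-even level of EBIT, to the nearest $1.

Preferred dividends are paid after tax, so their pre-tax equivalent is $120,000 ÷ (1 − 0.28) = $166,666.67.
EPS = 0 when EBIT covers interest plus the pre-tax preferred burden: $320,000 + $166,666.67 = $486,666.67.

$486,667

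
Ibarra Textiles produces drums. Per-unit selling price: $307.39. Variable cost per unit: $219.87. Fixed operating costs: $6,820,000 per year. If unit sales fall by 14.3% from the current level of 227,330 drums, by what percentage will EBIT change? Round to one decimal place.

-21.8%

Contribution at this volume is 227,330 × $87.52 = $19,895,921.60.
EBIT = $19,895,921.60 − $6,820,000 = $13,075,921.60.
DOL = contribution ÷ EBIT = $19,895,921.60 ÷ $13,075,921.60 = 1.5216.
Operating income changes by 1.5216 × -14.3% = -21.8%.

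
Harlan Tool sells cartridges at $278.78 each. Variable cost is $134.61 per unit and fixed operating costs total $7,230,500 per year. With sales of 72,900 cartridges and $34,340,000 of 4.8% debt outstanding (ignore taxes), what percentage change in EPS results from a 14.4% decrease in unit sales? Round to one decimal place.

-92.8%

Contribution at this volume is 72,900 × $144.17 = $10,509,993.00.
EBIT = $10,509,993.00 − $7,230,500 = $3,279,493.00.
After interest of $1,648,320.00, pre-tax earnings = $1,631,173.00.
DCL = total CM / (EBIT − I) = $10,509,993.00 / $1,631,173.00 = 6.4432.
EPS therefore changes by 6.4432 × (-14.4%) = -92.8%.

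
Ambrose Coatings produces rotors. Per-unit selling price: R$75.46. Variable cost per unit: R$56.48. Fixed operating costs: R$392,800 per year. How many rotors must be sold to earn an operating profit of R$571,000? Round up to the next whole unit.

50,780 rotors

Contribution margin per unit = R$75.46 − R$56.48 = R$18.98.
Need Q such that Q × R$18.98 − R$392,800 = R$571,000, i.e. Q = R$963,800 / R$18.98 = 50,779.77 → 50,780.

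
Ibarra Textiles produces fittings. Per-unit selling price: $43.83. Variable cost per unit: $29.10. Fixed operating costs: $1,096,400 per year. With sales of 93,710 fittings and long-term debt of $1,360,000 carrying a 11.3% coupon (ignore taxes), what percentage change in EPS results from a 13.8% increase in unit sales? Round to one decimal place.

Contribution at this volume is 93,710 × $14.73 = $1,380,348.30.
EBIT = $1,380,348.30 − $1,096,400 = $283,948.30.
Interest = $153,680.00, so EBIT − I = $130,268.30.
DCL = total CM / (EBIT − I) = $1,380,348.30 / $130,268.30 = 10.5962.
%ΔEPS = DCL × %ΔSales = 10.5962 × +13.8% = +146.2%.

+146.2%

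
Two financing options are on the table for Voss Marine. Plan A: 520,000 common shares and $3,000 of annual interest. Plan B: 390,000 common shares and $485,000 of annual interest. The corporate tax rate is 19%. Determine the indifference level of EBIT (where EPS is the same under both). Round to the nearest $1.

At indifference, (EBIT − 3,000)(1 − t)/520,000 = (EBIT − 485,000)(1 − t)/390,000.
Cancelling (1 − t) and cross-multiplying: 390,000·(EBIT − 3,000) = 520,000·(EBIT − 485,000).
Solving, EBIT = (485,000·520,000 − 3,000·390,000) / (520,000 − 390,000) = 251,030,000,000 / 130,000 = 1,931,000.00.

$1,931,000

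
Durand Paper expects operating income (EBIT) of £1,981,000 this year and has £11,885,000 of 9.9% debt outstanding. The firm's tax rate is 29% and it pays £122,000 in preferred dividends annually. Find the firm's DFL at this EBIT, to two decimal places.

3.13

Annual interest charges come to £1,176,615.00.
Preferred dividends grossed up pre-tax: £122,000 / (1 − 0.29) = £171,830.99.
DFL = EBIT ÷ [EBIT − I − D_p/(1−t)] = £1,981,000 ÷ [£1,981,000 − £1,176,615.00 − £171,830.99] = £1,981,000 ÷ £632,554.01 = 3.1317.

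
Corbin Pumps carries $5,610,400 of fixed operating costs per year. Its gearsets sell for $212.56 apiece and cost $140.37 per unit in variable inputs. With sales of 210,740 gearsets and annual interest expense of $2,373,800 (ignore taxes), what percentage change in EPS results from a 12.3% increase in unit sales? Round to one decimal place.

+25.9%

Total contribution margin = 210,740 × $72.19 = $15,213,320.60.
EBIT = $15,213,320.60 − $5,610,400 = $9,602,920.60.
After interest of $2,373,800.00, pre-tax earnings = $7,229,120.60.
Degree of combined leverage = contribution ÷ (EBIT − I) = $15,213,320.60 ÷ $7,229,120.60 = 2.1044.
%ΔEPS = DCL × %ΔSales = 2.1044 × +12.3% = +25.9%.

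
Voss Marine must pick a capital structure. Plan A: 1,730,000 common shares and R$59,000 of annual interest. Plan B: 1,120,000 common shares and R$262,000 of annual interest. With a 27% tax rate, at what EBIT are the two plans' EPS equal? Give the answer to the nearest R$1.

R$634,721

At indifference, (EBIT − 59,000)(1 − t)/1,730,000 = (EBIT − 262,000)(1 − t)/1,120,000.
Cancelling (1 − t) and cross-multiplying: 1,120,000·(EBIT − 59,000) = 1,730,000·(EBIT − 262,000).
Solving, EBIT = (262,000·1,730,000 − 59,000·1,120,000) / (1,730,000 − 1,120,000) = 387,180,000,000 / 610,000 = 634,721.31.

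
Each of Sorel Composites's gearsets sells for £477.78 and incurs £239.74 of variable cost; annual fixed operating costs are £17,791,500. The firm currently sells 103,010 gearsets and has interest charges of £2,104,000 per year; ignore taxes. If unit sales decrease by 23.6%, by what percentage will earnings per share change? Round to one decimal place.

-125.1%

Total contribution margin = 103,010 × £238.04 = £24,520,500.40.
Operating income = contribution − fixed costs = £24,520,500.40 − £17,791,500 = £6,729,000.40.
Interest = £2,104,000.00, so EBIT − I = £4,625,000.40.
Degree of combined leverage = contribution ÷ (EBIT − I) = £24,520,500.40 ÷ £4,625,000.40 = 5.3017.
%ΔEPS = DCL × %ΔSales = 5.3017 × -23.6% = -125.1%.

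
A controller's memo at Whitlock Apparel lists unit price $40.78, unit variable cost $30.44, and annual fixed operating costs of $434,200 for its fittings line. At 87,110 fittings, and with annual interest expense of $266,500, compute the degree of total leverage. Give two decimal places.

4.50

Contribution at this volume is 87,110 × $10.34 = $900,717.40.
EBIT = $900,717.40 − $434,200 = $466,517.40. Interest = $266,500.00, so EBIT − I = $200,017.40.
DCL = contribution ÷ (EBIT − I) = $900,717.40 ÷ $200,017.40 = 4.5032.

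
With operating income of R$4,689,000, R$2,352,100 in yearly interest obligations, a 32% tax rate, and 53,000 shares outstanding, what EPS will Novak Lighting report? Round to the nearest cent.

R$29.98

Pre-tax income = R$4,689,000 − R$2,352,100.00 = R$2,336,900.00.
Net income = R$2,336,900.00 × (1 − 0.32) = R$1,589,092.00.
Per share: R$1,589,092.00 / 53,000 shares = R$29.98.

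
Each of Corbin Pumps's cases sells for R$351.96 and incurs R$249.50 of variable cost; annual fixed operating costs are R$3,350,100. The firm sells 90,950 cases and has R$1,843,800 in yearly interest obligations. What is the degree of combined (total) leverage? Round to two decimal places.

2.26

At 90,950 units, contribution = 90,950 × R$102.46 = R$9,318,737.00.
Operating income = contribution − fixed costs = R$9,318,737.00 − R$3,350,100 = R$5,968,637.00. Interest = R$1,843,800.00.
DOL = R$9,318,737.00 ÷ R$5,968,637.00 = 1.5613; DFL = R$5,968,637.00 ÷ R$4,124,837.00 = 1.4470.
Combined leverage = 1.5613 × 1.4470 = 2.2592.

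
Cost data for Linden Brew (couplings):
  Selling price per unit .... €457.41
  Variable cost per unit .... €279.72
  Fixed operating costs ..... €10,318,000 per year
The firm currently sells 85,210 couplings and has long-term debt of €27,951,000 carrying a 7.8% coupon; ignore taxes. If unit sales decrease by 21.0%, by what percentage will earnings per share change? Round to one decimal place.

-120.3%

Total contribution margin = 85,210 × €177.69 = €15,140,964.90.
Operating income = contribution − fixed costs = €15,140,964.90 − €10,318,000 = €4,822,964.90.
Interest = €2,180,178.00, so EBIT − I = €2,642,786.90.
DCL = total CM / (EBIT − I) = €15,140,964.90 / €2,642,786.90 = 5.7292.
EPS therefore changes by 5.7292 × (-21.0%) = -120.3%.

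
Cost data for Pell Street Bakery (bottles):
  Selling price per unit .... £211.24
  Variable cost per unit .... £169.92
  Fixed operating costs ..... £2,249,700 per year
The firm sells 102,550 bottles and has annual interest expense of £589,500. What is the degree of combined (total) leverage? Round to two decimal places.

3.03

At 102,550 units, contribution = 102,550 × £41.32 = £4,237,366.00.
Operating income = contribution − fixed costs = £4,237,366.00 − £2,249,700 = £1,987,666.00. Interest = £589,500.00.
DOL = £4,237,366.00 ÷ £1,987,666.00 = 2.1318; DFL = £1,987,666.00 ÷ £1,398,166.00 = 1.4216.
Combined leverage = 2.1318 × 1.4216 = 3.0306.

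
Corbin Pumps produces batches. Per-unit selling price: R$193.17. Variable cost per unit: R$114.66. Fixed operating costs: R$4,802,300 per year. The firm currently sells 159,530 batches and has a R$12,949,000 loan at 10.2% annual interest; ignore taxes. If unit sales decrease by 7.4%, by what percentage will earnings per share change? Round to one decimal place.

Contribution at this volume is 159,530 × R$78.51 = R$12,524,700.30.
Subtracting fixed costs: EBIT = R$12,524,700.30 − R$4,802,300 = R$7,722,400.30.
Interest = R$1,320,798.00, so EBIT − I = R$6,401,602.30.
Degree of combined leverage = contribution ÷ (EBIT − I) = R$12,524,700.30 ÷ R$6,401,602.30 = 1.9565.
%ΔEPS = DCL × %ΔSales = 1.9565 × -7.4% = -14.5%.

-14.5%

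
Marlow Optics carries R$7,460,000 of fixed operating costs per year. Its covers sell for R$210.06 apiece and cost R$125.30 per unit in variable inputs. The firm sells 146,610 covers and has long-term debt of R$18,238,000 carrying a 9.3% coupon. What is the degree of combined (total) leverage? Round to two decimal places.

3.80

Total contribution margin = 146,610 × R$84.76 = R$12,426,663.60.
EBIT = R$12,426,663.60 − R$7,460,000 = R$4,966,663.60. Interest = R$1,696,134.00.
DOL = R$12,426,663.60 ÷ R$4,966,663.60 = 2.5020; DFL = R$4,966,663.60 ÷ R$3,270,529.60 = 1.5186.
Combined leverage = 2.5020 × 1.5186 = 3.7995.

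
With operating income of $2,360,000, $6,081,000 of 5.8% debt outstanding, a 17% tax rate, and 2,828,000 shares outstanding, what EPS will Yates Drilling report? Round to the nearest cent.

Pre-tax income = $2,360,000 − $352,698.00 = $2,007,302.00.
After tax at 17%: net income = $2,007,302.00 × 0.83 = $1,666,060.66.
EPS = $1,666,060.66 ÷ 2,828,000 = $0.59.

$0.59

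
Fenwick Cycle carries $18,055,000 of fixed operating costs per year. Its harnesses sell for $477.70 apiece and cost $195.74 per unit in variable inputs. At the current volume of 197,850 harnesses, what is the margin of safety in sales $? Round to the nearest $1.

$63,923,948

Contribution margin per unit = $477.70 − $195.74 = $281.96. Break-even units = $18,055,000 ÷ $281.96 = 64,033.91; break-even revenue = 64,033.91 × $477.70 = $30,588,996.67.
Current sales = 197,850 × $477.70 = $94,512,945.00.
Margin of safety = $94,512,945.00 − $30,588,996.67 = $63,923,948.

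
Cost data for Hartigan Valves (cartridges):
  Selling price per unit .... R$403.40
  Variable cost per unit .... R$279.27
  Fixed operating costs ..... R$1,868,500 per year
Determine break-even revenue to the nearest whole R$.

Contribution margin per unit = R$403.40 − R$279.27 = R$124.13, a CM ratio of R$124.13 ÷ R$403.40 = 0.3077.
Break-even revenue = fixed costs × price ÷ CM = R$1,868,500 × R$403.40 ÷ R$124.13 = R$6,072,286.

R$6,072,286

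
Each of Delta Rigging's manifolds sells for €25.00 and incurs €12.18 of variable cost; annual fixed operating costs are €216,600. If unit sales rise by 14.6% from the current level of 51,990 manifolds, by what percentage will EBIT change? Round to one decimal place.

At 51,990 units, contribution = 51,990 × €12.82 = €666,511.80.
EBIT = €666,511.80 − €216,600 = €449,911.80.
DOL = contribution ÷ EBIT = €666,511.80 ÷ €449,911.80 = 1.4814.
Operating income changes by 1.4814 × +14.6% = +21.6%.

+21.6%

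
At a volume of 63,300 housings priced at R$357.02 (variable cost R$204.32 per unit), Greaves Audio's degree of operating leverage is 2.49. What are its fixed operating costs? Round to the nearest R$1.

Total contribution margin = 63,300 × R$152.70 = R$9,665,910.00.
DOL = contribution / EBIT, so EBIT = R$9,665,910.00 / 2.49 = R$3,881,891.57.
Fixed costs = CM − EBIT = R$9,665,910.00 − R$3,881,891.57 = R$5,784,018.

R$5,784,018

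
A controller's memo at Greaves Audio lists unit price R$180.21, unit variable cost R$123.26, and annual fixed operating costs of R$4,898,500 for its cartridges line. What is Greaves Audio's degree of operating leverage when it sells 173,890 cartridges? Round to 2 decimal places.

At 173,890 units, contribution = 173,890 × R$56.95 = R$9,903,035.50.
Operating income = contribution − fixed costs = R$9,903,035.50 − R$4,898,500 = R$5,004,535.50.
Degree of operating leverage = R$9,903,035.50 / R$5,004,535.50 = 1.9788.

1.98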